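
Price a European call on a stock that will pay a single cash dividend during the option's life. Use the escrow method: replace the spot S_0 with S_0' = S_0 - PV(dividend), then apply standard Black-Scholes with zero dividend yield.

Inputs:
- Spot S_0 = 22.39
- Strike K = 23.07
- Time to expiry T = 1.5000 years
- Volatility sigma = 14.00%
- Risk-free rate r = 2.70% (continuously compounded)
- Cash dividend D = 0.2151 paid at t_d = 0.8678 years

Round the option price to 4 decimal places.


PV(D) = D * exp(-r * t_d) = 0.2151 * 0.97684177 = 0.21011866
S_0' = S_0 - PV(D) = 22.3900 - 0.21011866 = 22.17988134
d1 = (ln(S_0'/K) + (r + sigma^2/2)*T) / (sigma*sqrt(T)) = 0.09245401
d2 = d1 - sigma*sqrt(T) = -0.07901028
exp(-rT) = 0.96030916
N(d1) = 0.53683133; N(d2) = 0.46851222
C = S_0' * N(d1) - K * exp(-rT) * N(d2) = 22.17988134 * 0.53683133 - 23.0700 * 0.96030916 * 0.46851222 = 1.5273

Answer: Price = 1.5273


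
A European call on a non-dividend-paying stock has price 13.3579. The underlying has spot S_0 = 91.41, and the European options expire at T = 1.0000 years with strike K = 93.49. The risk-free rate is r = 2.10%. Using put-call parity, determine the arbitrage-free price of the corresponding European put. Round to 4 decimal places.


Answer: Put price = 13.4951

Derivation:
Put-call parity: C - P = S_0 * exp(-qT) - K * exp(-rT).
S_0 * exp(-qT) = 91.4100 * 1.00000000 = 91.41000000
K * exp(-rT) = 93.4900 * 0.97921896 = 91.54718100
P = C - S*exp(-qT) + K*exp(-rT)
P = 13.3579 - 91.41000000 + 91.54718100 = 13.4951


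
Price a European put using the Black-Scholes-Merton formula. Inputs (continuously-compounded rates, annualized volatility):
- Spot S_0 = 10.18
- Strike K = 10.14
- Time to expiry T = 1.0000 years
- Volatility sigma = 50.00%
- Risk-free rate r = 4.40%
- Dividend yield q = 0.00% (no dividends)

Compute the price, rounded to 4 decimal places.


Answer: Price = 1.7332

Derivation:
d1 = (ln(S/K) + (r - q + 0.5*sigma^2) * T) / (sigma * sqrt(T)) = 0.34587403
d2 = d1 - sigma * sqrt(T) = -0.15412597
exp(-rT) = 0.95695396; exp(-qT) = 1.00000000
P = K * exp(-rT) * N(-d2) - S_0 * exp(-qT) * N(-d1)
N(-d1) = 0.36471869; N(-d2) = 0.56124480
P = 10.1400 * 0.95695396 * 0.56124480 - 10.1800 * 1.00000000 * 0.36471869 = 1.7332


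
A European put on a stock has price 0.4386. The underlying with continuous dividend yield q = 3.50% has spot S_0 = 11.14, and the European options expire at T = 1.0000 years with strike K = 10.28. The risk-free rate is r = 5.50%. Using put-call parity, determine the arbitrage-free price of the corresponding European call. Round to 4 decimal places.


Answer: Call price = 1.4656

Derivation:
Put-call parity: C - P = S_0 * exp(-qT) - K * exp(-rT).
S_0 * exp(-qT) = 11.1400 * 0.96560542 = 10.75684434
K * exp(-rT) = 10.2800 * 0.94648515 = 9.72986732
C = P + S*exp(-qT) - K*exp(-rT)
C = 0.4386 + 10.75684434 - 9.72986732 = 1.4656


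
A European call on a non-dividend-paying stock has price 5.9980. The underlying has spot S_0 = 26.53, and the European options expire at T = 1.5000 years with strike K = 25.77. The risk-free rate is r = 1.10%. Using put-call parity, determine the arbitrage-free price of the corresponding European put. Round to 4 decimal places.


Answer: Put price = 4.8163

Derivation:
Put-call parity: C - P = S_0 * exp(-qT) - K * exp(-rT).
S_0 * exp(-qT) = 26.5300 * 1.00000000 = 26.53000000
K * exp(-rT) = 25.7700 * 0.98363538 = 25.34828373
P = C - S*exp(-qT) + K*exp(-rT)
P = 5.9980 - 26.53000000 + 25.34828373 = 4.8163


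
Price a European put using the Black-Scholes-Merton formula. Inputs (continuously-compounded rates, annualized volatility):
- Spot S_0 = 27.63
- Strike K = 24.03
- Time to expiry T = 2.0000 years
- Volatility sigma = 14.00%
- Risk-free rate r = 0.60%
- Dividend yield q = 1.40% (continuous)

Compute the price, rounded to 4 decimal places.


d1 = (ln(S/K) + (r - q + 0.5*sigma^2) * T) / (sigma * sqrt(T)) = 0.72326462
d2 = d1 - sigma * sqrt(T) = 0.52527472
exp(-rT) = 0.98807171; exp(-qT) = 0.97238837
P = K * exp(-rT) * N(-d2) - S_0 * exp(-qT) * N(-d1)
N(-d1) = 0.23475866; N(-d2) = 0.29969611
P = 24.0300 * 0.98807171 * 0.29969611 - 27.6300 * 0.97238837 * 0.23475866 = 0.8085

Answer: Price = 0.8085


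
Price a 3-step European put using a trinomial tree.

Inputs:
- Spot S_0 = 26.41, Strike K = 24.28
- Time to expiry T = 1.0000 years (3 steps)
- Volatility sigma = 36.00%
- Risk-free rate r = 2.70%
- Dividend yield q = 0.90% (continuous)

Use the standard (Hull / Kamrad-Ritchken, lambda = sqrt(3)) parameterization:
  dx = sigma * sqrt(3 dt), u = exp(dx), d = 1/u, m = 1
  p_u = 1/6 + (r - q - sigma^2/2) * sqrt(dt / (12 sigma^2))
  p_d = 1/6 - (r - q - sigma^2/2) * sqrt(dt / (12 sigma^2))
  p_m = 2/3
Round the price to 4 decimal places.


dt = T/N = 0.333333; dx = sigma*sqrt(3*dt) = 0.360000
u = exp(dx) = 1.433329; d = 1/u = 0.697676
p_u = 0.145000, p_m = 0.666667, p_d = 0.188333
Discount per step: exp(-r*dt) = 0.991040
Stock lattice S(k, j) with j the centered position index:
  k=0: S(0,+0) = 26.4100
  k=1: S(1,-1) = 18.4256; S(1,+0) = 26.4100; S(1,+1) = 37.8542
  k=2: S(2,-2) = 12.8551; S(2,-1) = 18.4256; S(2,+0) = 26.4100; S(2,+1) = 37.8542; S(2,+2) = 54.2576
  k=3: S(3,-3) = 8.9687; S(3,-2) = 12.8551; S(3,-1) = 18.4256; S(3,+0) = 26.4100; S(3,+1) = 37.8542; S(3,+2) = 54.2576; S(3,+3) = 77.7690
Terminal payoffs V(N, j) = max(K - S_T, 0):
  V(3,-3) = 15.311282; V(3,-2) = 11.424873; V(3,-1) = 5.854368; V(3,+0) = 0.000000; V(3,+1) = 0.000000; V(3,+2) = 0.000000; V(3,+3) = 0.000000
Backward induction: V(k, j) = exp(-r*dt) * [p_u * V(k+1, j+1) + p_m * V(k+1, j) + p_d * V(k+1, j-1)]
  V(2,-2) = exp(-r*dt) * [p_u*5.854368 + p_m*11.424873 + p_d*15.311282] = 11.247407
  V(2,-1) = exp(-r*dt) * [p_u*0.000000 + p_m*5.854368 + p_d*11.424873] = 6.000350
  V(2,+0) = exp(-r*dt) * [p_u*0.000000 + p_m*0.000000 + p_d*5.854368] = 1.092694
  V(2,+1) = exp(-r*dt) * [p_u*0.000000 + p_m*0.000000 + p_d*0.000000] = 0.000000
  V(2,+2) = exp(-r*dt) * [p_u*0.000000 + p_m*0.000000 + p_d*0.000000] = 0.000000
  V(1,-1) = exp(-r*dt) * [p_u*1.092694 + p_m*6.000350 + p_d*11.247407] = 6.220696
  V(1,+0) = exp(-r*dt) * [p_u*0.000000 + p_m*1.092694 + p_d*6.000350] = 1.841877
  V(1,+1) = exp(-r*dt) * [p_u*0.000000 + p_m*0.000000 + p_d*1.092694] = 0.203947
  V(0,+0) = exp(-r*dt) * [p_u*0.203947 + p_m*1.841877 + p_d*6.220696] = 2.407291

Answer: Price = V(0,0) = 2.4073


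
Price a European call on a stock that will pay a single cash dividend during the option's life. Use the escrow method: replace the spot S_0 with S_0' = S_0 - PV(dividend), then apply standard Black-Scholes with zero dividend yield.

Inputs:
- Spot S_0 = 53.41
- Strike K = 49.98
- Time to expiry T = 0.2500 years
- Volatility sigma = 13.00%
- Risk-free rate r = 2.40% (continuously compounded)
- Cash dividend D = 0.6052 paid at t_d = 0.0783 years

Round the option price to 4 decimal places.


Answer: Price = 3.4363

Derivation:
PV(D) = D * exp(-r * t_d) = 0.6052 * 0.99812256 = 0.60406378
S_0' = S_0 - PV(D) = 53.4100 - 0.60406378 = 52.80593622
d1 = (ln(S_0'/K) + (r + sigma^2/2)*T) / (sigma*sqrt(T)) = 0.97097211
d2 = d1 - sigma*sqrt(T) = 0.90597211
exp(-rT) = 0.99401796
N(d1) = 0.83421892; N(d2) = 0.81752469
C = S_0' * N(d1) - K * exp(-rT) * N(d2) = 52.80593622 * 0.83421892 - 49.9800 * 0.99401796 * 0.81752469 = 3.4363


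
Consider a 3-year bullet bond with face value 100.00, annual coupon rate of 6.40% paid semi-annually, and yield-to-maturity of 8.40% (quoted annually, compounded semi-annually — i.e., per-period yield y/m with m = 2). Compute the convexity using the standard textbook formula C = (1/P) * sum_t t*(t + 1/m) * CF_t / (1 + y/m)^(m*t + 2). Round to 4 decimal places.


Coupon per period c = face * coupon_rate / m = 3.200000
Periods per year m = 2; per-period yield y/m = 0.042000
Number of cashflows N = 6
Cashflows (t years, CF_t, discount factor 1/(1+y/m)^(m*t), PV):
  t = 0.5000: CF_t = 3.200000, DF = 0.959693, PV = 3.071017
  t = 1.0000: CF_t = 3.200000, DF = 0.921010, PV = 2.947233
  t = 1.5000: CF_t = 3.200000, DF = 0.883887, PV = 2.828439
  t = 2.0000: CF_t = 3.200000, DF = 0.848260, PV = 2.714433
  t = 2.5000: CF_t = 3.200000, DF = 0.814069, PV = 2.605022
  t = 3.0000: CF_t = 103.200000, DF = 0.781257, PV = 80.625679
Price P = sum_t PV_t = 94.791823
Convexity numerator sum_t t*(t + 1/m) * CF_t / (1+y/m)^(m*t + 2):
  t = 0.5000: term = 1.414220
  t = 1.0000: term = 4.071649
  t = 1.5000: term = 7.815066
  t = 2.0000: term = 12.500105
  t = 2.5000: term = 17.994393
  t = 3.0000: term = 779.699480
Convexity = (1/P) * sum = 823.494913 / 94.791823 = 8.687405

Answer: Convexity = 8.6874


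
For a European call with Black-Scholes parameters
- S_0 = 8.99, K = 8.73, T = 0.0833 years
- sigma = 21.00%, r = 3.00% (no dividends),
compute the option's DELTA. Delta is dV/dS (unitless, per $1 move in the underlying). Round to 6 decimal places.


d1 = 0.5557405815; d2 = 0.4951309288
phi(d1) = 0.3418571463; exp(-qT) = 1.0000000000; exp(-rT) = 0.9975041199
N(d1) = 0.7108058949
Delta = exp(-qT) * N(d1) = 1.0000000000 * 0.7108058949 = 0.710806

Answer: Delta = 0.710806


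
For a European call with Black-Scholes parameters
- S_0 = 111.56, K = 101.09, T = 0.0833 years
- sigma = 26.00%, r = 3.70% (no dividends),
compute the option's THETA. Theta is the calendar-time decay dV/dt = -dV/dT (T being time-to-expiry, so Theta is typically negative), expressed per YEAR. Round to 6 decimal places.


Answer: Theta = -10.987755

Derivation:
d1 = 1.3919012058; d2 = 1.3168606834
phi(d1) = 0.1514298168; exp(-qT) = 1.0000000000; exp(-rT) = 0.9969226448
Theta = -S*exp(-qT)*phi(d1)*sigma/(2*sqrt(T)) - r*K*exp(-rT)*N(d2) + q*S*exp(-qT)*N(d1)
N(d1) = 0.9180238417; N(d2) = 0.9060573363; sqrt(T) = 0.2886173938
Term 1 = -111.5600 * 1.0000000000 * 0.1514298168 * 0.2600 / (2 * 0.2886173938) = -7.6092307472
Term 2 = -0.0370 * 101.0900 * 0.9969226448 * 0.9060573363 = -3.3785244232
Term 3 = 0 (no dividend yield, q = 0)
Theta = -7.6092307472 + (-3.3785244232) + (0.0000000000) = -10.987755


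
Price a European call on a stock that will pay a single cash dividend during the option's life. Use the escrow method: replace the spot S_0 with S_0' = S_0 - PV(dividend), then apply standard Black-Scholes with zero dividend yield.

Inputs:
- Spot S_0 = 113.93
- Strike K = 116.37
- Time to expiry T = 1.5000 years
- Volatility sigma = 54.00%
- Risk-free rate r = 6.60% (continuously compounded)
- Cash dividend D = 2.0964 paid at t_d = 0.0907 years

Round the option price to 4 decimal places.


PV(D) = D * exp(-r * t_d) = 2.0964 * 0.99403168 = 2.08388802
S_0' = S_0 - PV(D) = 113.9300 - 2.08388802 = 111.84611198
d1 = (ln(S_0'/K) + (r + sigma^2/2)*T) / (sigma*sqrt(T)) = 0.42041886
d2 = d1 - sigma*sqrt(T) = -0.24094337
exp(-rT) = 0.90574271
N(d1) = 0.66291025; N(d2) = 0.40479950
C = S_0' * N(d1) - K * exp(-rT) * N(d2) = 111.84611198 * 0.66291025 - 116.3700 * 0.90574271 * 0.40479950 = 31.4775

Answer: Price = 31.4775


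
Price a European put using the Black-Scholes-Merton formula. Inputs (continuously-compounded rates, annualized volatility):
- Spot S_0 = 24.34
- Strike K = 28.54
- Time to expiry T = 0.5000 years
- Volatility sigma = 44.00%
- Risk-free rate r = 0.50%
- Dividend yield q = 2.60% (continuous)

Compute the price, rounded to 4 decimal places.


Answer: Price = 5.9321

Derivation:
d1 = (ln(S/K) + (r - q + 0.5*sigma^2) * T) / (sigma * sqrt(T)) = -0.38982644
d2 = d1 - sigma * sqrt(T) = -0.70095342
exp(-rT) = 0.99750312; exp(-qT) = 0.98708414
P = K * exp(-rT) * N(-d2) - S_0 * exp(-qT) * N(-d1)
N(-d1) = 0.65166755; N(-d2) = 0.75833396
P = 28.5400 * 0.99750312 * 0.75833396 - 24.3400 * 0.98708414 * 0.65166755 = 5.9321


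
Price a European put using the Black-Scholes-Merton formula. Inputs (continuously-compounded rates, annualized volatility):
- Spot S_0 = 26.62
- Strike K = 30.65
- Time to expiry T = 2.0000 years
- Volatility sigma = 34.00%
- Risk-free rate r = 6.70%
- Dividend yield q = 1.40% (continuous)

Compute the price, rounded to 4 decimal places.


d1 = (ln(S/K) + (r - q + 0.5*sigma^2) * T) / (sigma * sqrt(T)) = 0.16768861
d2 = d1 - sigma * sqrt(T) = -0.31314400
exp(-rT) = 0.87459006; exp(-qT) = 0.97238837
P = K * exp(-rT) * N(-d2) - S_0 * exp(-qT) * N(-d1)
N(-d1) = 0.43341413; N(-d2) = 0.62291437
P = 30.6500 * 0.87459006 * 0.62291437 - 26.6200 * 0.97238837 * 0.43341413 = 5.4790

Answer: Price = 5.4790


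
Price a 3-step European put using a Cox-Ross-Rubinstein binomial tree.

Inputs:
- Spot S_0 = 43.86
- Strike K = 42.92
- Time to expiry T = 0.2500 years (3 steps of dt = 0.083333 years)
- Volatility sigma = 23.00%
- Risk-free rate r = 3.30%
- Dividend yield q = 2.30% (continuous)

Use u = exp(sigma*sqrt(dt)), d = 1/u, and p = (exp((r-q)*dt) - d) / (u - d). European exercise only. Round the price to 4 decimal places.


Answer: Price = V(0,0) = 1.6326

Derivation:
dt = T/N = 0.083333
u = exp(sigma*sqrt(dt)) = 1.068649; d = 1/u = 0.935761
p = (exp((r-q)*dt) - d) / (u - d) = 0.489681
Discount per step: exp(-r*dt) = 0.997254
Stock lattice S(k, i) with i counting down-moves:
  k=0: S(0,0) = 43.8600
  k=1: S(1,0) = 46.8709; S(1,1) = 41.0425
  k=2: S(2,0) = 50.0886; S(2,1) = 43.8600; S(2,2) = 38.4059
  k=3: S(3,0) = 53.5271; S(3,1) = 46.8709; S(3,2) = 41.0425; S(3,3) = 35.9388
Terminal payoffs V(N, i) = max(K - S_T, 0):
  V(3,0) = 0.000000; V(3,1) = 0.000000; V(3,2) = 1.877527; V(3,3) = 6.981221
Backward induction: V(k, i) = exp(-r*dt) * [p * V(k+1, i) + (1-p) * V(k+1, i+1)].
  V(2,0) = exp(-r*dt) * [p*0.000000 + (1-p)*0.000000] = 0.000000
  V(2,1) = exp(-r*dt) * [p*0.000000 + (1-p)*1.877527] = 0.955507
  V(2,2) = exp(-r*dt) * [p*1.877527 + (1-p)*6.981221] = 4.469731
  V(1,0) = exp(-r*dt) * [p*0.000000 + (1-p)*0.955507] = 0.486274
  V(1,1) = exp(-r*dt) * [p*0.955507 + (1-p)*4.469731] = 2.741334
  V(0,0) = exp(-r*dt) * [p*0.486274 + (1-p)*2.741334] = 1.632579


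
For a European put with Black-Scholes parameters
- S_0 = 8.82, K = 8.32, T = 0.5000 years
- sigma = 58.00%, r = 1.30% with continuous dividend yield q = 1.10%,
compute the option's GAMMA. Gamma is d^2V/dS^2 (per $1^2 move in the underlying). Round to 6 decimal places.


Answer: Gamma = 0.103174

Derivation:
d1 = 0.3497974715; d2 = -0.0603244616
phi(d1) = 0.3752669391; exp(-qT) = 0.9945150973; exp(-rT) = 0.9935210793
Gamma = exp(-qT) * phi(d1) / (S * sigma * sqrt(T)) = 0.9945150973 * 0.3752669391 / (8.8200 * 0.5800 * 0.7071067812) = 0.103174


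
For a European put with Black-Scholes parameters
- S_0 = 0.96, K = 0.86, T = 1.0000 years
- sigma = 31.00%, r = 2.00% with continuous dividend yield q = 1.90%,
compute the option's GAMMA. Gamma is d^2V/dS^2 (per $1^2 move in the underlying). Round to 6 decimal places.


Answer: Gamma = 1.153092

Derivation:
d1 = 0.5130674039; d2 = 0.2030674039
phi(d1) = 0.3497426734; exp(-qT) = 0.9811793622; exp(-rT) = 0.9801986733
Gamma = exp(-qT) * phi(d1) / (S * sigma * sqrt(T)) = 0.9811793622 * 0.3497426734 / (0.9600 * 0.3100 * 1.0000000000) = 1.153092


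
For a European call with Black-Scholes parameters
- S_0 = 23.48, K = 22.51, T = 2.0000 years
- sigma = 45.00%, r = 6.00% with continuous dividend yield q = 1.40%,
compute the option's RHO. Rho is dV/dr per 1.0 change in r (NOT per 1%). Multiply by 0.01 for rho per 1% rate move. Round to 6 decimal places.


d1 = 0.5290562567; d2 = -0.1073398464
phi(d1) = 0.3468410079; exp(-qT) = 0.9723883668; exp(-rT) = 0.8869204367
N(d2) = 0.4572596871
Rho = K*T*exp(-rT)*N(d2) = 22.5100 * 2.0000 * 0.8869204367 * 0.4572596871 = 18.257994

Answer: Rho = 18.257994


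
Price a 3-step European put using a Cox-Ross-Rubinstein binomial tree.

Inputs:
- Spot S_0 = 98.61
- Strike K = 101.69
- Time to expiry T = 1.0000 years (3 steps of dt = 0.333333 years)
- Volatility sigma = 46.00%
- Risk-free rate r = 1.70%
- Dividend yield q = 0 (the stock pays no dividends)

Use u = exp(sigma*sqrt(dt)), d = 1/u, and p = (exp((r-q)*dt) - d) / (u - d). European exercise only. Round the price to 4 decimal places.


dt = T/N = 0.333333
u = exp(sigma*sqrt(dt)) = 1.304189; d = 1/u = 0.766760
p = (exp((r-q)*dt) - d) / (u - d) = 0.444566
Discount per step: exp(-r*dt) = 0.994349
Stock lattice S(k, i) with i counting down-moves:
  k=0: S(0,0) = 98.6100
  k=1: S(1,0) = 128.6060; S(1,1) = 75.6102
  k=2: S(2,0) = 167.7265; S(2,1) = 98.6100; S(2,2) = 57.9749
  k=3: S(3,0) = 218.7471; S(3,1) = 128.6060; S(3,2) = 75.6102; S(3,3) = 44.4529
Terminal payoffs V(N, i) = max(K - S_T, 0):
  V(3,0) = 0.000000; V(3,1) = 0.000000; V(3,2) = 26.079773; V(3,3) = 57.237140
Backward induction: V(k, i) = exp(-r*dt) * [p * V(k+1, i) + (1-p) * V(k+1, i+1)].
  V(2,0) = exp(-r*dt) * [p*0.000000 + (1-p)*0.000000] = 0.000000
  V(2,1) = exp(-r*dt) * [p*0.000000 + (1-p)*26.079773] = 14.403734
  V(2,2) = exp(-r*dt) * [p*26.079773 + (1-p)*57.237140] = 43.140471
  V(1,0) = exp(-r*dt) * [p*0.000000 + (1-p)*14.403734] = 7.955114
  V(1,1) = exp(-r*dt) * [p*14.403734 + (1-p)*43.140471] = 30.193506
  V(0,0) = exp(-r*dt) * [p*7.955114 + (1-p)*30.193506] = 20.192320

Answer: Price = V(0,0) = 20.1923


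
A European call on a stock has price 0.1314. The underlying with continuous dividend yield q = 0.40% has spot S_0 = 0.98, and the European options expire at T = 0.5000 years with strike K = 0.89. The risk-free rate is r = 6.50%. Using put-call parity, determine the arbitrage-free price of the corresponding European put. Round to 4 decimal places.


Put-call parity: C - P = S_0 * exp(-qT) - K * exp(-rT).
S_0 * exp(-qT) = 0.9800 * 0.99800200 = 0.97804196
K * exp(-rT) = 0.8900 * 0.96802245 = 0.86153998
P = C - S*exp(-qT) + K*exp(-rT)
P = 0.1314 - 0.97804196 + 0.86153998 = 0.0149

Answer: Put price = 0.0149


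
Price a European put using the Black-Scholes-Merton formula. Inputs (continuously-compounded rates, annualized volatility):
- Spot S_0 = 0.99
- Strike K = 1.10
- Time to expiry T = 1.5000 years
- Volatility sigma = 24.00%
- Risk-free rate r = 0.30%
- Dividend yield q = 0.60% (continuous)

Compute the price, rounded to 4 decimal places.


Answer: Price = 0.1866

Derivation:
d1 = (ln(S/K) + (r - q + 0.5*sigma^2) * T) / (sigma * sqrt(T)) = -0.22678368
d2 = d1 - sigma * sqrt(T) = -0.52072245
exp(-rT) = 0.99551011; exp(-qT) = 0.99104038
P = K * exp(-rT) * N(-d2) - S_0 * exp(-qT) * N(-d1)
N(-d1) = 0.58970402; N(-d2) = 0.69871993
P = 1.1000 * 0.99551011 * 0.69871993 - 0.9900 * 0.99104038 * 0.58970402 = 0.1866


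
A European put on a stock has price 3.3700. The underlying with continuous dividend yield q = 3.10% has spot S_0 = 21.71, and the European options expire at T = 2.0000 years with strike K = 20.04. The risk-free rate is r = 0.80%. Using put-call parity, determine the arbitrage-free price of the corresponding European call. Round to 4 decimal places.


Answer: Call price = 4.0529

Derivation:
Put-call parity: C - P = S_0 * exp(-qT) - K * exp(-rT).
S_0 * exp(-qT) = 21.7100 * 0.93988289 = 20.40485747
K * exp(-rT) = 20.0400 * 0.98412732 = 19.72191149
C = P + S*exp(-qT) - K*exp(-rT)
C = 3.3700 + 20.40485747 - 19.72191149 = 4.0529


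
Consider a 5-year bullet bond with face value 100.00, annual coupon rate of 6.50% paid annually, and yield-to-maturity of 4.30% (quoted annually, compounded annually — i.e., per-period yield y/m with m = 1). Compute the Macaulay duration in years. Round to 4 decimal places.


Answer: Macaulay duration = 4.4549 years

Derivation:
Coupon per period c = face * coupon_rate / m = 6.500000
Periods per year m = 1; per-period yield y/m = 0.043000
Number of cashflows N = 5
Cashflows (t years, CF_t, discount factor 1/(1+y/m)^(m*t), PV):
  t = 1.0000: CF_t = 6.500000, DF = 0.958773, PV = 6.232023
  t = 2.0000: CF_t = 6.500000, DF = 0.919245, PV = 5.975094
  t = 3.0000: CF_t = 6.500000, DF = 0.881347, PV = 5.728757
  t = 4.0000: CF_t = 6.500000, DF = 0.845012, PV = 5.492577
  t = 5.0000: CF_t = 106.500000, DF = 0.810174, PV = 86.283562
Price P = sum_t PV_t = 109.712013
Macaulay numerator sum_t t * PV_t:
  t * PV_t at t = 1.0000: 6.232023
  t * PV_t at t = 2.0000: 11.950188
  t * PV_t at t = 3.0000: 17.186272
  t * PV_t at t = 4.0000: 21.970306
  t * PV_t at t = 5.0000: 431.417810
Macaulay duration D = (sum_t t * PV_t) / P = 488.756600 / 109.712013 = 4.454905


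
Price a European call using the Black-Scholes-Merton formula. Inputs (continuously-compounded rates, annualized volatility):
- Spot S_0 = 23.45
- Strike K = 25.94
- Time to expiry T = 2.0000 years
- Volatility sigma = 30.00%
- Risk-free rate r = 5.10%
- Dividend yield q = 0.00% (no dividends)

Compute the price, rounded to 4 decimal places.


d1 = (ln(S/K) + (r - q + 0.5*sigma^2) * T) / (sigma * sqrt(T)) = 0.21468779
d2 = d1 - sigma * sqrt(T) = -0.20957628
exp(-rT) = 0.90302955; exp(-qT) = 1.00000000
C = S_0 * exp(-qT) * N(d1) - K * exp(-rT) * N(d2)
N(d1) = 0.58499463; N(d2) = 0.41699920
C = 23.4500 * 1.00000000 * 0.58499463 - 25.9400 * 0.90302955 * 0.41699920 = 3.9501

Answer: Price = 3.9501


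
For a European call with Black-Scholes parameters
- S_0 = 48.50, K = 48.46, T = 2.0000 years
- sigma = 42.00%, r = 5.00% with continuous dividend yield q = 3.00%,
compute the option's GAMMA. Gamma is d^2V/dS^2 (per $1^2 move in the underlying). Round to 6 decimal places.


Answer: Gamma = 0.012198

Derivation:
d1 = 0.3657174498; d2 = -0.2282522464
phi(d1) = 0.3731356846; exp(-qT) = 0.9417645336; exp(-rT) = 0.9048374180
Gamma = exp(-qT) * phi(d1) / (S * sigma * sqrt(T)) = 0.9417645336 * 0.3731356846 / (48.5000 * 0.4200 * 1.4142135624) = 0.012198


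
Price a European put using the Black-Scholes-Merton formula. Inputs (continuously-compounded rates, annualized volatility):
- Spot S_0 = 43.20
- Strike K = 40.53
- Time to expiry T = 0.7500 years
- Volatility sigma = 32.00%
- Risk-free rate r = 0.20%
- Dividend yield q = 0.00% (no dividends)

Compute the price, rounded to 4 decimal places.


d1 = (ln(S/K) + (r - q + 0.5*sigma^2) * T) / (sigma * sqrt(T)) = 0.37418812
d2 = d1 - sigma * sqrt(T) = 0.09705999
exp(-rT) = 0.99850112; exp(-qT) = 1.00000000
P = K * exp(-rT) * N(-d2) - S_0 * exp(-qT) * N(-d1)
N(-d1) = 0.35413218; N(-d2) = 0.46133938
P = 40.5300 * 0.99850112 * 0.46133938 - 43.2000 * 1.00000000 * 0.35413218 = 3.3715

Answer: Price = 3.3715


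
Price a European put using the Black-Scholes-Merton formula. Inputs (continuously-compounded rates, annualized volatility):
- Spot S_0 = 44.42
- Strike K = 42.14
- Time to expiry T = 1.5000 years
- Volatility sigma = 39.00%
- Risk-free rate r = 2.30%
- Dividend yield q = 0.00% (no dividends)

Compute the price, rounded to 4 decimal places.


d1 = (ln(S/K) + (r - q + 0.5*sigma^2) * T) / (sigma * sqrt(T)) = 0.42136962
d2 = d1 - sigma * sqrt(T) = -0.05628088
exp(-rT) = 0.96608834; exp(-qT) = 1.00000000
P = K * exp(-rT) * N(-d2) - S_0 * exp(-qT) * N(-d1)
N(-d1) = 0.33674260; N(-d2) = 0.52244097
P = 42.1400 * 0.96608834 * 0.52244097 - 44.4200 * 1.00000000 * 0.33674260 = 6.3110

Answer: Price = 6.3110


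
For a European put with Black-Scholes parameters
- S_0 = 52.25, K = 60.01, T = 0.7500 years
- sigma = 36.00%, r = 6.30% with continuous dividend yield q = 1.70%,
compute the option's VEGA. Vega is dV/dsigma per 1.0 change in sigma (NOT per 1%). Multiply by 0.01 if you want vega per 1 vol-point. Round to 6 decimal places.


Answer: Vega = 17.544470

Derivation:
d1 = -0.1776036050; d2 = -0.4893727504
phi(d1) = 0.3926997109; exp(-qT) = 0.9873309369; exp(-rT) = 0.9538489056
Vega = S * exp(-qT) * phi(d1) * sqrt(T) = 52.2500 * 0.9873309369 * 0.3926997109 * 0.8660254038 = 17.544470


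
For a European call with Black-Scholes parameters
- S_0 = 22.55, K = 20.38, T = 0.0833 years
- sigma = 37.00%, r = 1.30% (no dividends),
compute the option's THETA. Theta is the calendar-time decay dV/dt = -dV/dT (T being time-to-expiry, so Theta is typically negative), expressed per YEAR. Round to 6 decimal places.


d1 = 1.0110254209; d2 = 0.9042369852
phi(d1) = 0.2393030032; exp(-qT) = 1.0000000000; exp(-rT) = 0.9989176861
Theta = -S*exp(-qT)*phi(d1)*sigma/(2*sqrt(T)) - r*K*exp(-rT)*N(d2) + q*S*exp(-qT)*N(d1)
N(d1) = 0.8439978685; N(d2) = 0.8170651237; sqrt(T) = 0.2886173938
Term 1 = -22.5500 * 1.0000000000 * 0.2393030032 * 0.3700 / (2 * 0.2886173938) = -3.4589471218
Term 2 = -0.0130 * 20.3800 * 0.9989176861 * 0.8170651237 = -0.2162389419
Term 3 = 0 (no dividend yield, q = 0)
Theta = -3.4589471218 + (-0.2162389419) + (0.0000000000) = -3.675186

Answer: Theta = -3.675186


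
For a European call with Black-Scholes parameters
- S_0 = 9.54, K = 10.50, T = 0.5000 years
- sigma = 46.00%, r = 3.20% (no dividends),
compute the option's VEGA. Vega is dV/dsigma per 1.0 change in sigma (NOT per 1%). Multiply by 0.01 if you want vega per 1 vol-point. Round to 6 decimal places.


d1 = -0.0829521467; d2 = -0.4082212660
phi(d1) = 0.3975720663; exp(-qT) = 1.0000000000; exp(-rT) = 0.9841273201
Vega = S * exp(-qT) * phi(d1) * sqrt(T) = 9.5400 * 1.0000000000 * 0.3975720663 * 0.7071067812 = 2.681941

Answer: Vega = 2.681941


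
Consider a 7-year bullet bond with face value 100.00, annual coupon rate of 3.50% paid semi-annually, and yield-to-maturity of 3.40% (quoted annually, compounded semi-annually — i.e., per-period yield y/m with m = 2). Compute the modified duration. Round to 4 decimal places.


Answer: Modified duration = 6.1668

Derivation:
Coupon per period c = face * coupon_rate / m = 1.750000
Periods per year m = 2; per-period yield y/m = 0.017000
Number of cashflows N = 14
Cashflows (t years, CF_t, discount factor 1/(1+y/m)^(m*t), PV):
  t = 0.5000: CF_t = 1.750000, DF = 0.983284, PV = 1.720747
  t = 1.0000: CF_t = 1.750000, DF = 0.966848, PV = 1.691984
  t = 1.5000: CF_t = 1.750000, DF = 0.950686, PV = 1.663701
  t = 2.0000: CF_t = 1.750000, DF = 0.934795, PV = 1.635891
  t = 2.5000: CF_t = 1.750000, DF = 0.919169, PV = 1.608545
  t = 3.0000: CF_t = 1.750000, DF = 0.903804, PV = 1.581657
  t = 3.5000: CF_t = 1.750000, DF = 0.888696, PV = 1.555218
  t = 4.0000: CF_t = 1.750000, DF = 0.873841, PV = 1.529222
  t = 4.5000: CF_t = 1.750000, DF = 0.859234, PV = 1.503659
  t = 5.0000: CF_t = 1.750000, DF = 0.844871, PV = 1.478524
  t = 5.5000: CF_t = 1.750000, DF = 0.830748, PV = 1.453810
  t = 6.0000: CF_t = 1.750000, DF = 0.816862, PV = 1.429508
  t = 6.5000: CF_t = 1.750000, DF = 0.803207, PV = 1.405613
  t = 7.0000: CF_t = 101.750000, DF = 0.789781, PV = 80.360213
Price P = sum_t PV_t = 100.618291
First compute Macaulay numerator sum_t t * PV_t:
  t * PV_t at t = 0.5000: 0.860374
  t * PV_t at t = 1.0000: 1.691984
  t * PV_t at t = 1.5000: 2.495551
  t * PV_t at t = 2.0000: 3.271781
  t * PV_t at t = 2.5000: 4.021363
  t * PV_t at t = 3.0000: 4.744971
  t * PV_t at t = 3.5000: 5.443264
  t * PV_t at t = 4.0000: 6.116886
  t * PV_t at t = 4.5000: 6.766467
  t * PV_t at t = 5.0000: 7.392622
  t * PV_t at t = 5.5000: 7.995953
  t * PV_t at t = 6.0000: 8.577048
  t * PV_t at t = 6.5000: 9.136482
  t * PV_t at t = 7.0000: 562.521488
Macaulay duration D = 631.036236 / 100.618291 = 6.271586
Modified duration = D / (1 + y/m) = 6.271586 / (1 + 0.017000) = 6.166751


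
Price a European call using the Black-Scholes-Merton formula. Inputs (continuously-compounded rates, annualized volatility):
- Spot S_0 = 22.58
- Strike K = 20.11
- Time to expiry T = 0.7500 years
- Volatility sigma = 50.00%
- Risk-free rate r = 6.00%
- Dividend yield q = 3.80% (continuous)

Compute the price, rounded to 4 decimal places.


Answer: Price = 5.0494

Derivation:
d1 = (ln(S/K) + (r - q + 0.5*sigma^2) * T) / (sigma * sqrt(T)) = 0.52214947
d2 = d1 - sigma * sqrt(T) = 0.08913677
exp(-rT) = 0.95599748; exp(-qT) = 0.97190229
C = S_0 * exp(-qT) * N(d1) - K * exp(-rT) * N(d2)
N(d1) = 0.69921687; N(d2) = 0.53551339
C = 22.5800 * 0.97190229 * 0.69921687 - 20.1100 * 0.95599748 * 0.53551339 = 5.0494


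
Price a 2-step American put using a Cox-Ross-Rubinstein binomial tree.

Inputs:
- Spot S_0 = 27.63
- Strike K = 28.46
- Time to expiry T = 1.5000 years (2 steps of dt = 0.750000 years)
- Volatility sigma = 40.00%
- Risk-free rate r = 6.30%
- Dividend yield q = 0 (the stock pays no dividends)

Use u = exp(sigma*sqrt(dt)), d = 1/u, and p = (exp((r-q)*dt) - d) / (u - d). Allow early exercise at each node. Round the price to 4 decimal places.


Answer: Price = V(0,0) = 4.5895

Derivation:
dt = T/N = 0.750000
u = exp(sigma*sqrt(dt)) = 1.413982; d = 1/u = 0.707222
p = (exp((r-q)*dt) - d) / (u - d) = 0.482712
Discount per step: exp(-r*dt) = 0.953849
Stock lattice S(k, i) with i counting down-moves:
  k=0: S(0,0) = 27.6300
  k=1: S(1,0) = 39.0683; S(1,1) = 19.5406
  k=2: S(2,0) = 55.2419; S(2,1) = 27.6300; S(2,2) = 13.8195
Terminal payoffs V(N, i) = max(K - S_T, 0):
  V(2,0) = 0.000000; V(2,1) = 0.830000; V(2,2) = 14.640484
Backward induction: V(k, i) = exp(-r*dt) * [p * V(k+1, i) + (1-p) * V(k+1, i+1)]; then take max(V_cont, immediate exercise) for American.
  V(1,0) = exp(-r*dt) * [p*0.000000 + (1-p)*0.830000] = 0.409534; exercise = 0.000000; V(1,0) = max -> 0.409534
  V(1,1) = exp(-r*dt) * [p*0.830000 + (1-p)*14.640484] = 7.605986; exercise = 8.919446; V(1,1) = max -> 8.919446
  V(0,0) = exp(-r*dt) * [p*0.409534 + (1-p)*8.919446] = 4.589547; exercise = 0.830000; V(0,0) = max -> 4.589547


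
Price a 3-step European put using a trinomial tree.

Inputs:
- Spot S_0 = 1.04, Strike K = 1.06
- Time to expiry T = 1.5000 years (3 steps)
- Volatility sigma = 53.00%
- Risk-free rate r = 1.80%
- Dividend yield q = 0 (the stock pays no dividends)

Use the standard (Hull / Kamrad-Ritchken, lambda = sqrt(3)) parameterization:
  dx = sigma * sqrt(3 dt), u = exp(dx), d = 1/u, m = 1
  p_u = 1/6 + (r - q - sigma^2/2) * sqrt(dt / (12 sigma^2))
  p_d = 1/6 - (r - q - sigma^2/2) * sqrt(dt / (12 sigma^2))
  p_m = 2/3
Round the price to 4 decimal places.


Answer: Price = V(0,0) = 0.2371

Derivation:
dt = T/N = 0.500000; dx = sigma*sqrt(3*dt) = 0.649115
u = exp(dx) = 1.913846; d = 1/u = 0.522508
p_u = 0.119506, p_m = 0.666667, p_d = 0.213827
Discount per step: exp(-r*dt) = 0.991040
Stock lattice S(k, j) with j the centered position index:
  k=0: S(0,+0) = 1.0400
  k=1: S(1,-1) = 0.5434; S(1,+0) = 1.0400; S(1,+1) = 1.9904
  k=2: S(2,-2) = 0.2839; S(2,-1) = 0.5434; S(2,+0) = 1.0400; S(2,+1) = 1.9904; S(2,+2) = 3.8093
  k=3: S(3,-3) = 0.1484; S(3,-2) = 0.2839; S(3,-1) = 0.5434; S(3,+0) = 1.0400; S(3,+1) = 1.9904; S(3,+2) = 3.8093; S(3,+3) = 7.2904
Terminal payoffs V(N, j) = max(K - S_T, 0):
  V(3,-3) = 0.911641; V(3,-2) = 0.776065; V(3,-1) = 0.516592; V(3,+0) = 0.020000; V(3,+1) = 0.000000; V(3,+2) = 0.000000; V(3,+3) = 0.000000
Backward induction: V(k, j) = exp(-r*dt) * [p_u * V(k+1, j+1) + p_m * V(k+1, j) + p_d * V(k+1, j-1)]
  V(2,-2) = exp(-r*dt) * [p_u*0.516592 + p_m*0.776065 + p_d*0.911641] = 0.767111
  V(2,-1) = exp(-r*dt) * [p_u*0.020000 + p_m*0.516592 + p_d*0.776065] = 0.508134
  V(2,+0) = exp(-r*dt) * [p_u*0.000000 + p_m*0.020000 + p_d*0.516592] = 0.122685
  V(2,+1) = exp(-r*dt) * [p_u*0.000000 + p_m*0.000000 + p_d*0.020000] = 0.004238
  V(2,+2) = exp(-r*dt) * [p_u*0.000000 + p_m*0.000000 + p_d*0.000000] = 0.000000
  V(1,-1) = exp(-r*dt) * [p_u*0.122685 + p_m*0.508134 + p_d*0.767111] = 0.512811
  V(1,+0) = exp(-r*dt) * [p_u*0.004238 + p_m*0.122685 + p_d*0.508134] = 0.189239
  V(1,+1) = exp(-r*dt) * [p_u*0.000000 + p_m*0.004238 + p_d*0.122685] = 0.028799
  V(0,+0) = exp(-r*dt) * [p_u*0.028799 + p_m*0.189239 + p_d*0.512811] = 0.237110


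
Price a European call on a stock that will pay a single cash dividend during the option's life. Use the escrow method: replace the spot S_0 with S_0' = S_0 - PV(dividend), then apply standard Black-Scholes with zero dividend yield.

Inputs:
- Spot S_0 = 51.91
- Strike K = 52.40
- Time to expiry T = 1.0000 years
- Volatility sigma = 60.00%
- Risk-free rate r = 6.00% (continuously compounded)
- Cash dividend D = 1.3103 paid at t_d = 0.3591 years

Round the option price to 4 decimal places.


PV(D) = D * exp(-r * t_d) = 1.3103 * 0.97868446 = 1.28237024
S_0' = S_0 - PV(D) = 51.9100 - 1.28237024 = 50.62762976
d1 = (ln(S_0'/K) + (r + sigma^2/2)*T) / (sigma*sqrt(T)) = 0.34265146
d2 = d1 - sigma*sqrt(T) = -0.25734854
exp(-rT) = 0.94176453
N(d1) = 0.63406966; N(d2) = 0.39845486
C = S_0' * N(d1) - K * exp(-rT) * N(d2) = 50.62762976 * 0.63406966 - 52.4000 * 0.94176453 * 0.39845486 = 12.4383

Answer: Price = 12.4383


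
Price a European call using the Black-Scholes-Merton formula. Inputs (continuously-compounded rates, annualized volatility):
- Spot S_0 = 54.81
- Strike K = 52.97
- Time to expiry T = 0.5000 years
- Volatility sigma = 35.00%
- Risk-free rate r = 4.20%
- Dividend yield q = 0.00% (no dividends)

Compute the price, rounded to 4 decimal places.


d1 = (ln(S/K) + (r - q + 0.5*sigma^2) * T) / (sigma * sqrt(T)) = 0.34657099
d2 = d1 - sigma * sqrt(T) = 0.09908361
exp(-rT) = 0.97921896; exp(-qT) = 1.00000000
C = S_0 * exp(-qT) * N(d1) - K * exp(-rT) * N(d2)
N(d1) = 0.63554318; N(d2) = 0.53946406
C = 54.8100 * 1.00000000 * 0.63554318 - 52.9700 * 0.97921896 * 0.53946406 = 6.8525

Answer: Price = 6.8525


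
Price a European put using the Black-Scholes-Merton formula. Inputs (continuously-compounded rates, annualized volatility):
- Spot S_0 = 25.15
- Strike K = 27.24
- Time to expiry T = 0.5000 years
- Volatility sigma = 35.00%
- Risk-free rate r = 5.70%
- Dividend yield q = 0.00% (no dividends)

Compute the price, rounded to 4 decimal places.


Answer: Price = 3.2585

Derivation:
d1 = (ln(S/K) + (r - q + 0.5*sigma^2) * T) / (sigma * sqrt(T)) = -0.08365512
d2 = d1 - sigma * sqrt(T) = -0.33114249
exp(-rT) = 0.97190229; exp(-qT) = 1.00000000
P = K * exp(-rT) * N(-d2) - S_0 * exp(-qT) * N(-d1)
N(-d1) = 0.53333468; N(-d2) = 0.62973157
P = 27.2400 * 0.97190229 * 0.62973157 - 25.1500 * 1.00000000 * 0.53333468 = 3.2585


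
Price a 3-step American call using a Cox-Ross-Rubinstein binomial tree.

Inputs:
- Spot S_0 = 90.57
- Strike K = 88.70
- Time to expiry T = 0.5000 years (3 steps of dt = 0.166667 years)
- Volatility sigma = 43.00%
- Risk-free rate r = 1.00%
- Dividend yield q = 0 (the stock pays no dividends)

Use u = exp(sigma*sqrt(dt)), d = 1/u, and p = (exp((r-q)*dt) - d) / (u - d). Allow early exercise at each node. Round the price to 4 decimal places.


Answer: Price = V(0,0) = 12.8824

Derivation:
dt = T/N = 0.166667
u = exp(sigma*sqrt(dt)) = 1.191898; d = 1/u = 0.838998
p = (exp((r-q)*dt) - d) / (u - d) = 0.460952
Discount per step: exp(-r*dt) = 0.998335
Stock lattice S(k, i) with i counting down-moves:
  k=0: S(0,0) = 90.5700
  k=1: S(1,0) = 107.9502; S(1,1) = 75.9881
  k=2: S(2,0) = 128.6656; S(2,1) = 90.5700; S(2,2) = 63.7538
  k=3: S(3,0) = 153.3562; S(3,1) = 107.9502; S(3,2) = 75.9881; S(3,3) = 53.4894
Terminal payoffs V(N, i) = max(S_T - K, 0):
  V(3,0) = 64.656201; V(3,1) = 19.250177; V(3,2) = 0.000000; V(3,3) = 0.000000
Backward induction: V(k, i) = exp(-r*dt) * [p * V(k+1, i) + (1-p) * V(k+1, i+1)]; then take max(V_cont, immediate exercise) for American.
  V(2,0) = exp(-r*dt) * [p*64.656201 + (1-p)*19.250177] = 40.113281; exercise = 39.965571; V(2,0) = max -> 40.113281
  V(2,1) = exp(-r*dt) * [p*19.250177 + (1-p)*0.000000] = 8.858638; exercise = 1.870000; V(2,1) = max -> 8.858638
  V(2,2) = exp(-r*dt) * [p*0.000000 + (1-p)*0.000000] = 0.000000; exercise = 0.000000; V(2,2) = max -> 0.000000
  V(1,0) = exp(-r*dt) * [p*40.113281 + (1-p)*8.858638] = 23.226797; exercise = 19.250177; V(1,0) = max -> 23.226797
  V(1,1) = exp(-r*dt) * [p*8.858638 + (1-p)*0.000000] = 4.076610; exercise = 0.000000; V(1,1) = max -> 4.076610
  V(0,0) = exp(-r*dt) * [p*23.226797 + (1-p)*4.076610] = 12.882446; exercise = 1.870000; V(0,0) = max -> 12.882446


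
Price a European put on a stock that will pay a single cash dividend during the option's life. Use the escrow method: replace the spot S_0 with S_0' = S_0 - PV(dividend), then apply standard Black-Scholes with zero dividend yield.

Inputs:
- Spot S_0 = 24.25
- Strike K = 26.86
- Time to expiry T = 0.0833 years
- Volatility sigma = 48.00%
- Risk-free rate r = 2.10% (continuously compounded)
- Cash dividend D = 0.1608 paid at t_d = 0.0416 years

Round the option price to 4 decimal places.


Answer: Price = 3.1667

Derivation:
PV(D) = D * exp(-r * t_d) = 0.1608 * 0.99912678 = 0.16065959
S_0' = S_0 - PV(D) = 24.2500 - 0.16065959 = 24.08934041
d1 = (ln(S_0'/K) + (r + sigma^2/2)*T) / (sigma*sqrt(T)) = -0.70395456
d2 = d1 - sigma*sqrt(T) = -0.84249091
exp(-rT) = 0.99825223
N(-d1) = 0.75926946; N(-d2) = 0.80024339
P = K * exp(-rT) * N(-d2) - S_0' * N(-d1) = 26.8600 * 0.99825223 * 0.80024339 - 24.08934041 * 0.75926946 = 3.1667


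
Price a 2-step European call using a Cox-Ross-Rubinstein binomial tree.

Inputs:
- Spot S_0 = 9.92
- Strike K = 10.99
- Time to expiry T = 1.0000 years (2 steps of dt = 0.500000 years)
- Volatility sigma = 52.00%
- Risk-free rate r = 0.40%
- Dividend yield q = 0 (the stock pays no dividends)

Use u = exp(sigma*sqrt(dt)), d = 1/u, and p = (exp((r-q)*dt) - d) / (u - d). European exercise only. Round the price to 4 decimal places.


Answer: Price = V(0,0) = 1.6391

Derivation:
dt = T/N = 0.500000
u = exp(sigma*sqrt(dt)) = 1.444402; d = 1/u = 0.692328
p = (exp((r-q)*dt) - d) / (u - d) = 0.411760
Discount per step: exp(-r*dt) = 0.998002
Stock lattice S(k, i) with i counting down-moves:
  k=0: S(0,0) = 9.9200
  k=1: S(1,0) = 14.3285; S(1,1) = 6.8679
  k=2: S(2,0) = 20.6961; S(2,1) = 9.9200; S(2,2) = 4.7548
Terminal payoffs V(N, i) = max(S_T - K, 0):
  V(2,0) = 9.706073; V(2,1) = 0.000000; V(2,2) = 0.000000
Backward induction: V(k, i) = exp(-r*dt) * [p * V(k+1, i) + (1-p) * V(k+1, i+1)].
  V(1,0) = exp(-r*dt) * [p*9.706073 + (1-p)*0.000000] = 3.988587
  V(1,1) = exp(-r*dt) * [p*0.000000 + (1-p)*0.000000] = 0.000000
  V(0,0) = exp(-r*dt) * [p*3.988587 + (1-p)*0.000000] = 1.639059


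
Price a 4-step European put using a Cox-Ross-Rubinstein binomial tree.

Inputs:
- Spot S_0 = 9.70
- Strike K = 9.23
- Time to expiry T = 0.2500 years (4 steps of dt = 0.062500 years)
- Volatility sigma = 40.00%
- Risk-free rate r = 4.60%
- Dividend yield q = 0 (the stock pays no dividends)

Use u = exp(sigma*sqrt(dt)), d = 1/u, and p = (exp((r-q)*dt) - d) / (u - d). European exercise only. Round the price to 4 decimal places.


Answer: Price = V(0,0) = 0.5152

Derivation:
dt = T/N = 0.062500
u = exp(sigma*sqrt(dt)) = 1.105171; d = 1/u = 0.904837
p = (exp((r-q)*dt) - d) / (u - d) = 0.489393
Discount per step: exp(-r*dt) = 0.997129
Stock lattice S(k, i) with i counting down-moves:
  k=0: S(0,0) = 9.7000
  k=1: S(1,0) = 10.7202; S(1,1) = 8.7769
  k=2: S(2,0) = 11.8476; S(2,1) = 9.7000; S(2,2) = 7.9417
  k=3: S(3,0) = 13.0936; S(3,1) = 10.7202; S(3,2) = 8.7769; S(3,3) = 7.1859
  k=4: S(4,0) = 14.4707; S(4,1) = 11.8476; S(4,2) = 9.7000; S(4,3) = 7.9417; S(4,4) = 6.5021
Terminal payoffs V(N, i) = max(K - S_T, 0):
  V(4,0) = 0.000000; V(4,1) = 0.000000; V(4,2) = 0.000000; V(4,3) = 1.288312; V(4,4) = 2.727896
Backward induction: V(k, i) = exp(-r*dt) * [p * V(k+1, i) + (1-p) * V(k+1, i+1)].
  V(3,0) = exp(-r*dt) * [p*0.000000 + (1-p)*0.000000] = 0.000000
  V(3,1) = exp(-r*dt) * [p*0.000000 + (1-p)*0.000000] = 0.000000
  V(3,2) = exp(-r*dt) * [p*0.000000 + (1-p)*1.288312] = 0.655933
  V(3,3) = exp(-r*dt) * [p*1.288312 + (1-p)*2.727896] = 2.017565
  V(2,0) = exp(-r*dt) * [p*0.000000 + (1-p)*0.000000] = 0.000000
  V(2,1) = exp(-r*dt) * [p*0.000000 + (1-p)*0.655933] = 0.333963
  V(2,2) = exp(-r*dt) * [p*0.655933 + (1-p)*2.017565] = 1.347313
  V(1,0) = exp(-r*dt) * [p*0.000000 + (1-p)*0.333963] = 0.170034
  V(1,1) = exp(-r*dt) * [p*0.333963 + (1-p)*1.347313] = 0.848943
  V(0,0) = exp(-r*dt) * [p*0.170034 + (1-p)*0.848943] = 0.515207


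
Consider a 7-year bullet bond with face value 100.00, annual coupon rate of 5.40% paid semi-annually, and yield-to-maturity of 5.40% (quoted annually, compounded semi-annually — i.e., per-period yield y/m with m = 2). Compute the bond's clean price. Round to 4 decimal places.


Answer: Price = 100.0000

Derivation:
Coupon per period c = face * coupon_rate / m = 2.700000
Periods per year m = 2; per-period yield y/m = 0.027000
Number of cashflows N = 14
Cashflows (t years, CF_t, discount factor 1/(1+y/m)^(m*t), PV):
  t = 0.5000: CF_t = 2.700000, DF = 0.973710, PV = 2.629017
  t = 1.0000: CF_t = 2.700000, DF = 0.948111, PV = 2.559899
  t = 1.5000: CF_t = 2.700000, DF = 0.923185, PV = 2.492599
  t = 2.0000: CF_t = 2.700000, DF = 0.898914, PV = 2.427068
  t = 2.5000: CF_t = 2.700000, DF = 0.875282, PV = 2.363260
  t = 3.0000: CF_t = 2.700000, DF = 0.852270, PV = 2.301130
  t = 3.5000: CF_t = 2.700000, DF = 0.829864, PV = 2.240633
  t = 4.0000: CF_t = 2.700000, DF = 0.808047, PV = 2.181726
  t = 4.5000: CF_t = 2.700000, DF = 0.786803, PV = 2.124368
  t = 5.0000: CF_t = 2.700000, DF = 0.766118, PV = 2.068518
  t = 5.5000: CF_t = 2.700000, DF = 0.745976, PV = 2.014136
  t = 6.0000: CF_t = 2.700000, DF = 0.726365, PV = 1.961184
  t = 6.5000: CF_t = 2.700000, DF = 0.707268, PV = 1.909625
  t = 7.0000: CF_t = 102.700000, DF = 0.688674, PV = 70.726837
Price P = sum_t PV_t = 100.000000
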